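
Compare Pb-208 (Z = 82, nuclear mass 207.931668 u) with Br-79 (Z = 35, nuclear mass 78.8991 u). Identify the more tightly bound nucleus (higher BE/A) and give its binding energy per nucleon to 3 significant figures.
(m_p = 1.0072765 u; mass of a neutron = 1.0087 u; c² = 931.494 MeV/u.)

Br-79; 8.71 MeV/nucleon

Pb-208: Σm = 82(1.0072765) + 126(1.0087) = 209.6928730 u; Δm = 1.7612050 u; E_B = 1640.55 MeV; E_B/A = 7.887 MeV
Br-79: Σm = 35(1.0072765) + 44(1.0087) = 79.6374775 u; Δm = 0.7383775 u; E_B = 687.79 MeV; E_B/A = 8.706 MeV
Br-79 has the higher binding energy per nucleon, so it is the more tightly bound nucleus.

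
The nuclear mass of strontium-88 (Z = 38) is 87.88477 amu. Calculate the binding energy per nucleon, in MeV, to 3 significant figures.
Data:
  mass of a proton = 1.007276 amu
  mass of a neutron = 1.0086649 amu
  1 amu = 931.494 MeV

8.73 MeV/nucleon

With 38 protons and 50 neutrons (A = 88):
Mass of separated nucleons = 38(1.007276) + 50(1.0086649) = 38.276488 + 50.4332450 = 88.7097330 amu
The mass defect is 88.7097330 − 87.88477 = 0.8249630 amu.
Converting to energy: 0.8249630 amu × 931.494 MeV/amu = 768.448 MeV
BE/A = 768.448 MeV / 88 = 8.732 MeV/nucleon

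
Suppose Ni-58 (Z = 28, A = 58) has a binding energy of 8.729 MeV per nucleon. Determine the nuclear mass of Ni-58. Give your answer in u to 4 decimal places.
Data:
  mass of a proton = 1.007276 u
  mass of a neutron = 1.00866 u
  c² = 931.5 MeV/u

Total binding energy = 58 × 8.729 = 506.282 MeV
Mass defect = 506.282 MeV / (931.5 MeV/u) = 0.543513 u
Constituent mass = 28(1.007276) + 30(1.00866) = 58.463528 u
Nuclear mass = 58.463528 − 0.543513 = 57.920015 u ≈ 57.9200 u (to 4 decimal places)

57.9200 u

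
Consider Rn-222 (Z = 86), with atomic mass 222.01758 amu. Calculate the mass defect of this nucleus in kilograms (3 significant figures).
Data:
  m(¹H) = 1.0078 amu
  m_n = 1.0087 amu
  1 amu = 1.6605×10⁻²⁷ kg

3.05e-27 kg

Σm = 86·m(¹H) + 136·m_n = 86.6708 + 137.1832 = 223.8540 amu
Δm = 223.8540 − 222.01758 = 1.83642 amu
In SI units: 1.83642 amu × 1.6605×10⁻²⁷ kg/amu = 3.0494e-27 kg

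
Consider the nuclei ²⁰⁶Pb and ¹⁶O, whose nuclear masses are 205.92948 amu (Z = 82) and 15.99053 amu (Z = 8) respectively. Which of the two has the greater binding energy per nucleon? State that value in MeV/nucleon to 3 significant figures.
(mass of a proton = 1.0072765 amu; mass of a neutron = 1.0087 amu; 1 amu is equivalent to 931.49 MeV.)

²⁰⁶Pb: Σm = 82(1.0072765) + 124(1.0087) = 207.6754730 amu; Δm = 1.7459930 amu; E_B = 1626.4 MeV; E_B/A = 7.895 MeV
¹⁶O: Σm = 8(1.0072765) + 8(1.0087) = 16.1278120 amu; Δm = 0.1372820 amu; E_B = 127.877 MeV; E_B/A = 7.992 MeV
¹⁶O has the higher binding energy per nucleon, so it is the more tightly bound nucleus.

¹⁶O; 7.99 MeV/nucleon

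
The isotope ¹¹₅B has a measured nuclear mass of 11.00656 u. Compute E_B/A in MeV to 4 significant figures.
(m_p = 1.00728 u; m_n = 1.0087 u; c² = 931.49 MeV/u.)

With 5 protons and 6 neutrons (A = 11):
Total constituent mass: 5 × 1.00728 + 6 × 1.0087 = 11.08860 u
The mass defect is 11.08860 − 11.00656 = 0.08204 u.
E_B = 0.08204 × 931.49 = 76.4194 MeV
Per nucleon: 76.4194 / 11 = 6.947 MeV

6.947 MeV/nucleon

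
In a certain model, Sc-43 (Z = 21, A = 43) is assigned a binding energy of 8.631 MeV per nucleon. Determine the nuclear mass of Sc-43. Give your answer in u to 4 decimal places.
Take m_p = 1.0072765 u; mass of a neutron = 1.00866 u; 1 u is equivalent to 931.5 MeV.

Total binding energy = 43 × 8.631 = 371.133 MeV
Mass defect = 371.133 MeV / (931.5 MeV/u) = 0.398425 u
Constituent mass = 21(1.0072765) + 22(1.00866) = 43.3433265 u
Nuclear mass = 43.3433265 − 0.398425 = 42.9449015 u ≈ 42.9449 u (to 4 decimal places)

42.9449 u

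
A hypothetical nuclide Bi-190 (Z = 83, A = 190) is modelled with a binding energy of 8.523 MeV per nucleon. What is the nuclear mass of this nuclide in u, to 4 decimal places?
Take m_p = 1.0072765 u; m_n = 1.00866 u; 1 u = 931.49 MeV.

189.7921 u

Total binding energy = 190 × 8.523 = 1619.370 MeV
Mass defect = 1619.370 MeV / (931.49 MeV/u) = 1.738473 u
Constituent mass = 83(1.0072765) + 107(1.00866) = 191.5305695 u
Nuclear mass = 191.5305695 − 1.738473 = 189.7920965 u ≈ 189.7921 u (to 4 decimal places)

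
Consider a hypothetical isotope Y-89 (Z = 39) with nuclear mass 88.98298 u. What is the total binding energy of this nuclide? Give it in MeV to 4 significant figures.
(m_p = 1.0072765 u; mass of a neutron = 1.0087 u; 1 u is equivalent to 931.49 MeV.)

The nucleus contains 39 protons and 89 − 39 = 50 neutrons.
Total constituent mass: 39 × 1.0072765 + 50 × 1.0087 = 89.7187835 u
Mass defect Δm = 89.7187835 − 88.98298 = 0.7358035 u
Binding energy = Δm·c² = 0.7358035 × 931.49 MeV/u = 685.394 MeV

685.4 MeV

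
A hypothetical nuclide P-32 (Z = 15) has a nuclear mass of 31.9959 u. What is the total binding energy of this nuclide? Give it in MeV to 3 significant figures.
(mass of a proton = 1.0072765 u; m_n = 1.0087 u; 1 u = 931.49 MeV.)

243 MeV

Total constituent mass: 15 × 1.0072765 + 17 × 1.0087 = 32.2570475 u
Mass defect Δm = 32.2570475 − 31.9959 = 0.2611475 u
Converting to energy: 0.2611475 u × 931.49 MeV/u = 243.256 MeV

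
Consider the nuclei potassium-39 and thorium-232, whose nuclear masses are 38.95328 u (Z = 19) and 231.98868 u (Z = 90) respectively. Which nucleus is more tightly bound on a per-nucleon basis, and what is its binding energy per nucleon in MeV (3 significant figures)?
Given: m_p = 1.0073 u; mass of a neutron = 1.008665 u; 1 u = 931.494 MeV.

potassium-39: Σm = 19(1.0073) + 20(1.008665) = 39.312000 u; Δm = 0.358720 u; E_B = 334.15 MeV; E_B/A = 8.568 MeV
thorium-232: Σm = 90(1.0073) + 142(1.008665) = 233.887430 u; Δm = 1.898750 u; E_B = 1768.7 MeV; E_B/A = 7.624 MeV
potassium-39 has the higher binding energy per nucleon, so it is the more tightly bound nucleus.

potassium-39; 8.57 MeV/nucleon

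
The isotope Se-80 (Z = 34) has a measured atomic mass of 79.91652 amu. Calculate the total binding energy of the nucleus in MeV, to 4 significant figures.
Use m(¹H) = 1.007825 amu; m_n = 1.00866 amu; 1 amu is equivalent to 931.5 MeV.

The nucleus contains 34 protons and 80 − 34 = 46 neutrons.
Mass of separated nucleons = 34(1.007825) + 46(1.00866) = 34.266050 + 46.39836 = 80.664410 amu
Mass defect Δm = 80.664410 − 79.91652 = 0.747890 amu
E_B = 0.747890 × 931.5 = 696.660 MeV

696.7 MeV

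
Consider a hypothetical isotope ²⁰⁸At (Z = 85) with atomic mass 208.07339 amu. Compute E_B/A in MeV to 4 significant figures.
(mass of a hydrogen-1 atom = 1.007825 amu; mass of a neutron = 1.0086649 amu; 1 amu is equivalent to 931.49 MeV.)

The nucleus contains 85 protons and 208 − 85 = 123 neutrons.
Total constituent mass: 85 × 1.007825 + 123 × 1.0086649 = 209.7309077 amu
Mass defect Δm = 209.7309077 − 208.07339 = 1.6575177 amu
Converting to energy: 1.6575177 amu × 931.49 MeV/amu = 1543.96 MeV
BE/A = 1543.96 MeV / 208 = 7.423 MeV/nucleon

7.423 MeV/nucleon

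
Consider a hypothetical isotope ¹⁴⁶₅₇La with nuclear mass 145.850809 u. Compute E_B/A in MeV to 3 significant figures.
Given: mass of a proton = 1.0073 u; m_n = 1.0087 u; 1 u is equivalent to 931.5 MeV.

8.55 MeV/nucleon

Z = 57, so N = A − Z = 146 − 57 = 89.
Mass of separated nucleons = 57(1.0073) + 89(1.0087) = 57.4161 + 89.7743 = 147.1904 u
Mass defect Δm = 147.1904 − 145.850809 = 1.339591 u
Binding energy = Δm·c² = 1.339591 × 931.5 MeV/u = 1247.83 MeV
Per nucleon: 1247.83 / 146 = 8.547 MeV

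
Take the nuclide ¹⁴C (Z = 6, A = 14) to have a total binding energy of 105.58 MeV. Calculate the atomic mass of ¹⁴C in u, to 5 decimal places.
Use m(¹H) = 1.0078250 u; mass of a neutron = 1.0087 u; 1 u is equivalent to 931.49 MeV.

14.00320 u

Mass defect = 105.58 MeV / (931.49 MeV/u) = 0.1133453 u
Constituent mass = 6(1.0078250) + 8(1.0087) = 14.1165500 u
Atomic mass = 14.1165500 − 0.1133453 = 14.0032047 u ≈ 14.00320 u (to 5 decimal places)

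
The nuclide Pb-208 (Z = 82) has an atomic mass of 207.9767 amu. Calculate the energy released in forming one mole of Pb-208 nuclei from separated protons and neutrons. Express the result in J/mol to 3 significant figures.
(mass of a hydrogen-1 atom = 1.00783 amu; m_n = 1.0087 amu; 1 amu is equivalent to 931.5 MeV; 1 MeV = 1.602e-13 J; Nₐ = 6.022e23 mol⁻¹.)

With 82 protons and 126 neutrons (A = 208):
Total constituent mass: 82 × 1.00783 + 126 × 1.0087 = 209.73826 amu
The mass defect is 209.73826 − 207.9767 = 1.76156 amu.
Binding energy = Δm·c² = 1.76156 × 931.5 MeV/amu = 1640.89 MeV
Per nucleus in joules: 1640.89 MeV × 1.602e-13 J/MeV = 2.6287e-10 J
Per mole: 2.6287e-10 J × 6.022e23 mol⁻¹ = 1.5830e+14 J/mol

1.58e+14 J/mol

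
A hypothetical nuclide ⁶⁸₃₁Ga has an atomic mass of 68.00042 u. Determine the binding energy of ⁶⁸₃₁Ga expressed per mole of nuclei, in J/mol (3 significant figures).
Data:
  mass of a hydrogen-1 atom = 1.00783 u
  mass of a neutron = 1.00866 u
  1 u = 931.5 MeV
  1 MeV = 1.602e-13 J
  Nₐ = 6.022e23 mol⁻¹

Z = 31, so N = A − Z = 68 − 31 = 37.
Total constituent mass: 31 × 1.00783 + 37 × 1.00866 = 68.56315 u
The mass defect is 68.56315 − 68.00042 = 0.56273 u.
Binding energy = Δm·c² = 0.56273 × 931.5 MeV/u = 524.183 MeV
Per nucleus in joules: 524.183 MeV × 1.602e-13 J/MeV = 8.3974e-11 J
Per mole: 8.3974e-11 J × 6.022e23 mol⁻¹ = 5.0569e+13 J/mol

5.06e+13 J/mol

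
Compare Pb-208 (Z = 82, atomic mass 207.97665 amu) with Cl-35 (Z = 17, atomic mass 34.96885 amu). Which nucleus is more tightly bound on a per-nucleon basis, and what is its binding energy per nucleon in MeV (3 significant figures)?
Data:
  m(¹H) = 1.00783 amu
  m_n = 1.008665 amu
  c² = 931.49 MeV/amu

Pb-208: Σm = 82(1.00783) + 126(1.008665) = 209.733850 amu; Δm = 1.757200 amu; E_B = 1636.8 MeV; E_B/A = 7.869 MeV
Cl-35: Σm = 17(1.00783) + 18(1.008665) = 35.289080 amu; Δm = 0.320230 amu; E_B = 298.29 MeV; E_B/A = 8.523 MeV
Cl-35 has the higher binding energy per nucleon, so it is the more tightly bound nucleus.

Cl-35; 8.52 MeV/nucleon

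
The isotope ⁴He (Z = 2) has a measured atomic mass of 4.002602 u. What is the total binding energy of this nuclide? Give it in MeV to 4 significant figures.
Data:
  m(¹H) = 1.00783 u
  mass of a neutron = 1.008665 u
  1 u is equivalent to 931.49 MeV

Σm = 2·m(¹H) + 2·m_n = 2.01566 + 2.017330 = 4.032990 u
Δm = 4.032990 − 4.002602 = 0.030388 u
E_B = 0.030388 × 931.49 = 28.3061 MeV

28.31 MeV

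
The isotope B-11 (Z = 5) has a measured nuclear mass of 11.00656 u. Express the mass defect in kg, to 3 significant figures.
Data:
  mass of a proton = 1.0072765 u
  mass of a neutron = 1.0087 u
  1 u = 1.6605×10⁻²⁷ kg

Z = 5, so N = A − Z = 11 − 5 = 6.
Mass of separated nucleons = 5(1.0072765) + 6(1.0087) = 5.0363825 + 6.0522 = 11.0885825 u
The mass defect is 11.0885825 − 11.00656 = 0.0820225 u.
In SI units: 0.0820225 u × 1.6605×10⁻²⁷ kg/u = 1.3620e-28 kg

1.36e-28 kg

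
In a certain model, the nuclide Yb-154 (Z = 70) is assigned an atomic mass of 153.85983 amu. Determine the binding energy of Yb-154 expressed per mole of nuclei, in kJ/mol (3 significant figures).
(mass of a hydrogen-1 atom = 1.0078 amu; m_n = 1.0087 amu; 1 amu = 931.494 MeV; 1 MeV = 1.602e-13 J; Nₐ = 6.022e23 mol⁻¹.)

Total constituent mass: 70 × 1.0078 + 84 × 1.0087 = 155.2768 amu
Mass defect Δm = 155.2768 − 153.85983 = 1.41697 amu
E_B = 1.41697 × 931.494 = 1319.90 MeV
Per nucleus in joules: 1319.90 MeV × 1.602e-13 J/MeV = 2.1145e-10 J
Per mole: 2.1145e-10 J × 6.022e23 mol⁻¹ = 1.2734e+14 J/mol

1.27e+11 kJ/mol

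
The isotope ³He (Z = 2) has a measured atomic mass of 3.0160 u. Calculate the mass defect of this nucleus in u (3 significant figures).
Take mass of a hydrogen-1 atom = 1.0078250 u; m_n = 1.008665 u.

Σm = 2·m(¹H) + 1·m_n = 2.0156500 + 1.008665 = 3.0243150 u
Δm = 3.0243150 − 3.0160 = 0.0083150 u

0.00832 u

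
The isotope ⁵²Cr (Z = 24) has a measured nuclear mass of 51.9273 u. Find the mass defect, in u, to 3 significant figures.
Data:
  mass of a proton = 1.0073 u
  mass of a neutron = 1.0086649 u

Σm = 24·m_p + 28·m_n = 24.1752 + 28.2426172 = 52.4178172 u
Mass defect Δm = 52.4178172 − 51.9273 = 0.4905172 u

0.491 u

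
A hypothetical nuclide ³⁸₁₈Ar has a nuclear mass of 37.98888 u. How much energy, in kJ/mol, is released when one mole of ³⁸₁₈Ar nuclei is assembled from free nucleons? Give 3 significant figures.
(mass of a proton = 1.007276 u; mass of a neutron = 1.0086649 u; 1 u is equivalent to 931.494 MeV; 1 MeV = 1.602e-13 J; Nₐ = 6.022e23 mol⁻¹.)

Mass of separated nucleons = 18(1.007276) + 20(1.0086649) = 18.130968 + 20.1732980 = 38.3042660 u
The mass defect is 38.3042660 − 37.98888 = 0.3153860 u.
Converting to energy: 0.3153860 u × 931.494 MeV/u = 293.780 MeV
Per nucleus in joules: 293.780 MeV × 1.602e-13 J/MeV = 4.7064e-11 J
Per mole: 4.7064e-11 J × 6.022e23 mol⁻¹ = 2.8342e+13 J/mol

2.83e+10 kJ/mol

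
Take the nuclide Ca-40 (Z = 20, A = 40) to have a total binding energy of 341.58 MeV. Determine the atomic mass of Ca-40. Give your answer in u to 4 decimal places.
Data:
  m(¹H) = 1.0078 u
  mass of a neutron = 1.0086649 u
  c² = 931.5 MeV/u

39.9626 u

Mass defect = 341.58 MeV / (931.5 MeV/u) = 0.366699 u
Constituent mass = 20(1.0078) + 20(1.0086649) = 40.3292980 u
Atomic mass = 40.3292980 − 0.366699 = 39.9625990 u ≈ 39.9626 u (to 4 decimal places)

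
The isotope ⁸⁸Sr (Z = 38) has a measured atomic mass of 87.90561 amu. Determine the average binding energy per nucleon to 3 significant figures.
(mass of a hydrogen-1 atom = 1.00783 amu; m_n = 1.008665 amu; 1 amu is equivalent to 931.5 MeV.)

The nucleus contains 38 protons and 88 − 38 = 50 neutrons.
Total constituent mass: 38 × 1.00783 + 50 × 1.008665 = 88.730790 amu
Δm = 88.730790 − 87.90561 = 0.825180 amu
Converting to energy: 0.825180 amu × 931.5 MeV/amu = 768.655 MeV
BE/A = 768.655 MeV / 88 = 8.7347 MeV/nucleon

8.73 MeV/nucleon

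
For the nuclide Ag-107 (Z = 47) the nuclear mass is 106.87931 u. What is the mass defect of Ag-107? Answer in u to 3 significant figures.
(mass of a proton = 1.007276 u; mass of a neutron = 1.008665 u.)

0.983 u

The nucleus contains 47 protons and 107 − 47 = 60 neutrons.
Mass of separated nucleons = 47(1.007276) + 60(1.008665) = 47.341972 + 60.519900 = 107.861872 u
Mass defect Δm = 107.861872 − 106.87931 = 0.982562 u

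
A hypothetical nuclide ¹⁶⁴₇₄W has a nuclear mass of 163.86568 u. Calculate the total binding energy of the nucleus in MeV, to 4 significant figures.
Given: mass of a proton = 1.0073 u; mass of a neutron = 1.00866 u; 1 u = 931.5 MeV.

Total constituent mass: 74 × 1.0073 + 90 × 1.00866 = 165.31960 u
Mass defect Δm = 165.31960 − 163.86568 = 1.45392 u
E_B = 1.45392 × 931.5 = 1354.33 MeV

1354 MeV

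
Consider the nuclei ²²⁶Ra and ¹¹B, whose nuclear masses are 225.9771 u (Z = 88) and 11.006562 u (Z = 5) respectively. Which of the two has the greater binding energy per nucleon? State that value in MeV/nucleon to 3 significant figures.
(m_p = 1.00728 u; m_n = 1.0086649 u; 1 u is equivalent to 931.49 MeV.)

²²⁶Ra; 7.66 MeV/nucleon

²²⁶Ra: Σm = 88(1.00728) + 138(1.0086649) = 227.8363962 u; Δm = 1.8592962 u; E_B = 1731.9 MeV; E_B/A = 7.663 MeV
¹¹B: Σm = 5(1.00728) + 6(1.0086649) = 11.0883894 u; Δm = 0.0818274 u; E_B = 76.221 MeV; E_B/A = 6.929 MeV
²²⁶Ra has the higher binding energy per nucleon, so it is the more tightly bound nucleus.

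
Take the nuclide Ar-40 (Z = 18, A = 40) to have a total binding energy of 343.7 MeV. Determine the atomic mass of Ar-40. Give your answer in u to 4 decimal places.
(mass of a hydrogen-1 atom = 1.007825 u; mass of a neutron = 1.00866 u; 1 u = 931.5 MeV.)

39.9624 u

Mass defect = 343.7 MeV / (931.5 MeV/u) = 0.368975 u
Constituent mass = 18(1.007825) + 22(1.00866) = 40.331370 u
Atomic mass = 40.331370 − 0.368975 = 39.962395 u ≈ 39.9624 u (to 4 decimal places)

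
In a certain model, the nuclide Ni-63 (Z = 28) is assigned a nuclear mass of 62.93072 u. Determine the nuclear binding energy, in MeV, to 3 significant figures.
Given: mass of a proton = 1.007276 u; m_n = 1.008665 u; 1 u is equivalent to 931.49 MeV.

With 28 protons and 35 neutrons (A = 63):
Mass of separated nucleons = 28(1.007276) + 35(1.008665) = 28.203728 + 35.303275 = 63.507003 u
The mass defect is 63.507003 − 62.93072 = 0.576283 u.
Binding energy = Δm·c² = 0.576283 × 931.49 MeV/u = 536.802 MeV

537 MeV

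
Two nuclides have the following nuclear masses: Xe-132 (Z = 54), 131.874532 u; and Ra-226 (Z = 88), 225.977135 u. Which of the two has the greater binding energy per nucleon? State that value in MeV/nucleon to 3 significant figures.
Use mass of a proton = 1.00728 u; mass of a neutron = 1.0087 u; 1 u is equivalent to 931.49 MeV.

Xe-132; 8.45 MeV/nucleon

Xe-132: Σm = 54(1.00728) + 78(1.0087) = 133.07172 u; Δm = 1.197188 u; E_B = 1115.2 MeV; E_B/A = 8.448 MeV
Ra-226: Σm = 88(1.00728) + 138(1.0087) = 227.84124 u; Δm = 1.864105 u; E_B = 1736.4 MeV; E_B/A = 7.683 MeV
Xe-132 has the higher binding energy per nucleon, so it is the more tightly bound nucleus.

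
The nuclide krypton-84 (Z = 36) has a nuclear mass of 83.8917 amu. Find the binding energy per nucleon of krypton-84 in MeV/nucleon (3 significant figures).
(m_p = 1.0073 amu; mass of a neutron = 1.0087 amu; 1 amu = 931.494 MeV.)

The nucleus contains 36 protons and 84 − 36 = 48 neutrons.
Σm = 36·m_p + 48·m_n = 36.2628 + 48.4176 = 84.6804 amu
Mass defect Δm = 84.6804 − 83.8917 = 0.7887 amu
Converting to energy: 0.7887 amu × 931.494 MeV/amu = 734.669 MeV
Per nucleon: 734.669 / 84 = 8.746 MeV

8.75 MeV/nucleon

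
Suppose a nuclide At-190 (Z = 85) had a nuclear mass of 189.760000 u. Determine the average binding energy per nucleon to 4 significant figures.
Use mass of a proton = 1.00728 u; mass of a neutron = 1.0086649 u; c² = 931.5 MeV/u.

Σm = 85·m_p + 105·m_n = 85.61880 + 105.9098145 = 191.5286145 u
Mass defect Δm = 191.5286145 − 189.760000 = 1.7686145 u
E_B = 1.7686145 × 931.5 = 1647.46 MeV
Per nucleon: 1647.46 / 190 = 8.671 MeV

8.671 MeV/nucleon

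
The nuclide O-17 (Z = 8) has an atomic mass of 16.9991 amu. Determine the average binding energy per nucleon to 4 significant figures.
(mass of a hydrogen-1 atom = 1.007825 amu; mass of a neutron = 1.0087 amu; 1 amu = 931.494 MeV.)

Mass of separated nucleons = 8(1.007825) + 9(1.0087) = 8.062600 + 9.0783 = 17.140900 amu
The mass defect is 17.140900 − 16.9991 = 0.141800 amu.
Binding energy = Δm·c² = 0.141800 × 931.494 MeV/amu = 132.086 MeV
Per nucleon: 132.086 / 17 = 7.770 MeV

7.770 MeV/nucleon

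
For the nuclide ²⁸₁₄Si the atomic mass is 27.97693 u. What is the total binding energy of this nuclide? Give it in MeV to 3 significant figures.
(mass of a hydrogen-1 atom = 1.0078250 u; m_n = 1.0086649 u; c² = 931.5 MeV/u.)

Z = 14, so N = A − Z = 28 − 14 = 14.
Total constituent mass: 14 × 1.0078250 + 14 × 1.0086649 = 28.2308586 u
Mass defect Δm = 28.2308586 − 27.97693 = 0.2539286 u
E_B = 0.2539286 × 931.5 = 236.534 MeV

237 MeV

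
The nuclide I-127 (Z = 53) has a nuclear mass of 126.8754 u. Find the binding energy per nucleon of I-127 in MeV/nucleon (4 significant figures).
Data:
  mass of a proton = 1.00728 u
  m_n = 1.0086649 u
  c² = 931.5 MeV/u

The nucleus contains 53 protons and 127 − 53 = 74 neutrons.
Σm = 53·m_p + 74·m_n = 53.38584 + 74.6412026 = 128.0270426 u
Δm = 128.0270426 − 126.8754 = 1.1516426 u
Binding energy = Δm·c² = 1.1516426 × 931.5 MeV/u = 1072.76 MeV
Per nucleon: 1072.76 / 127 = 8.447 MeV

8.447 MeV/nucleon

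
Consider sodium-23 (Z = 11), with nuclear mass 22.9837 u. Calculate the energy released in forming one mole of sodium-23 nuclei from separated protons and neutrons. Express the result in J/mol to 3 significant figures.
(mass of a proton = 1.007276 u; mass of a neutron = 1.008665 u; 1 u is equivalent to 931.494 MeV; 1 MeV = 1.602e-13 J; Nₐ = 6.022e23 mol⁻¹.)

Total constituent mass: 11 × 1.007276 + 12 × 1.008665 = 23.184016 u
The mass defect is 23.184016 − 22.9837 = 0.200316 u.
Binding energy = Δm·c² = 0.200316 × 931.494 MeV/u = 186.593 MeV
Per nucleus in joules: 186.593 MeV × 1.602e-13 J/MeV = 2.9892e-11 J
Per mole: 2.9892e-11 J × 6.022e23 mol⁻¹ = 1.8001e+13 J/mol

1.80e+13 J/mol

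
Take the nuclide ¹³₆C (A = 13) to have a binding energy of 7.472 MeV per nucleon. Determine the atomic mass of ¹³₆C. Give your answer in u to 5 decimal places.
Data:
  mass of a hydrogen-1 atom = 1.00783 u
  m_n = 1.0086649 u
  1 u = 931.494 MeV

13.00335 u

Total binding energy = 13 × 7.472 = 97.136 MeV
Mass defect = 97.136 MeV / (931.494 MeV/u) = 0.1042798 u
Constituent mass = 6(1.00783) + 7(1.0086649) = 13.1076343 u
Atomic mass = 13.1076343 − 0.1042798 = 13.0033545 u ≈ 13.00335 u (to 5 decimal places)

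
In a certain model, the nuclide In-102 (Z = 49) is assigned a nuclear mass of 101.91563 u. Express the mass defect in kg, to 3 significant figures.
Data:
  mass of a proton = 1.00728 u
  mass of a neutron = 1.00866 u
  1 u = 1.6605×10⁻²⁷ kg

1.49e-27 kg

The nucleus contains 49 protons and 102 − 49 = 53 neutrons.
Mass of separated nucleons = 49(1.00728) + 53(1.00866) = 49.35672 + 53.45898 = 102.81570 u
The mass defect is 102.81570 − 101.91563 = 0.90007 u.
In SI units: 0.90007 u × 1.6605×10⁻²⁷ kg/u = 1.4946e-27 kg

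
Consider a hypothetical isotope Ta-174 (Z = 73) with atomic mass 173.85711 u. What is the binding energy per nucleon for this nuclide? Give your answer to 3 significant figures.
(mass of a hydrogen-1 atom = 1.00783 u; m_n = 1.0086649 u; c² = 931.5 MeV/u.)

8.51 MeV/nucleon

Mass of separated nucleons = 73(1.00783) + 101(1.0086649) = 73.57159 + 101.8751549 = 175.4467449 u
Mass defect Δm = 175.4467449 − 173.85711 = 1.5896349 u
E_B = 1.5896349 × 931.5 = 1480.74 MeV
Per nucleon: 1480.74 / 174 = 8.510 MeV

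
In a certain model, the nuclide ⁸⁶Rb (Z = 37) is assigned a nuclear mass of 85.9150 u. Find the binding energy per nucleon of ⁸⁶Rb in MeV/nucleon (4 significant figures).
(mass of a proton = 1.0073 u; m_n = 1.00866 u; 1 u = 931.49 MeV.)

Z = 37, so N = A − Z = 86 − 37 = 49.
Mass of separated nucleons = 37(1.0073) + 49(1.00866) = 37.2701 + 49.42434 = 86.69444 u
The mass defect is 86.69444 − 85.9150 = 0.77944 u.
Converting to energy: 0.77944 u × 931.49 MeV/u = 726.041 MeV
Dividing by A = 86 gives 8.442 MeV per nucleon.

8.442 MeV/nucleon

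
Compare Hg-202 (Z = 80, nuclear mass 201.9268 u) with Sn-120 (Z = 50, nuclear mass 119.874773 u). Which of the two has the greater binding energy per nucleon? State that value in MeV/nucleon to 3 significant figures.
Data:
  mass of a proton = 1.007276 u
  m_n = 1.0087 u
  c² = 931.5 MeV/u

Hg-202: Σm = 80(1.007276) + 122(1.0087) = 203.643480 u; Δm = 1.716680 u; E_B = 1599.1 MeV; E_B/A = 7.916 MeV
Sn-120: Σm = 50(1.007276) + 70(1.0087) = 120.972800 u; Δm = 1.098027 u; E_B = 1022.8 MeV; E_B/A = 8.523 MeV
Sn-120 has the higher binding energy per nucleon, so it is the more tightly bound nucleus.

Sn-120; 8.52 MeV/nucleon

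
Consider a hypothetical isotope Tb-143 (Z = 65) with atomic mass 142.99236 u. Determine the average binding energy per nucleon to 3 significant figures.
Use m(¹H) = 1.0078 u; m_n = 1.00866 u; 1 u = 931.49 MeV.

With 65 protons and 78 neutrons (A = 143):
Total constituent mass: 65 × 1.0078 + 78 × 1.00866 = 144.18248 u
Mass defect Δm = 144.18248 − 142.99236 = 1.19012 u
Converting to energy: 1.19012 u × 931.49 MeV/u = 1108.58 MeV
Dividing by A = 143 gives 7.752 MeV per nucleon.

7.75 MeV/nucleon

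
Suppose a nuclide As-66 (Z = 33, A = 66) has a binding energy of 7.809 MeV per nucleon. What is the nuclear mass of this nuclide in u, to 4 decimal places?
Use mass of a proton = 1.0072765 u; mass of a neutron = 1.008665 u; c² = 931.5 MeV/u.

Total binding energy = 66 × 7.809 = 515.394 MeV
Mass defect = 515.394 MeV / (931.5 MeV/u) = 0.553295 u
Constituent mass = 33(1.0072765) + 33(1.008665) = 66.5260695 u
Nuclear mass = 66.5260695 − 0.553295 = 65.9727745 u ≈ 65.9728 u (to 4 decimal places)

65.9728 u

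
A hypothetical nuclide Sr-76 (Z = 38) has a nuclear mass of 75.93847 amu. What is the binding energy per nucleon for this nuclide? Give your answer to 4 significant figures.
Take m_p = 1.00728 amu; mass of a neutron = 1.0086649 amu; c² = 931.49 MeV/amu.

Z = 38, so N = A − Z = 76 − 38 = 38.
Mass of separated nucleons = 38(1.00728) + 38(1.0086649) = 38.27664 + 38.3292662 = 76.6059062 amu
Δm = 76.6059062 − 75.93847 = 0.6674362 amu
Converting to energy: 0.6674362 amu × 931.49 MeV/amu = 621.710 MeV
BE/A = 621.710 MeV / 76 = 8.180 MeV/nucleon

8.180 MeV/nucleon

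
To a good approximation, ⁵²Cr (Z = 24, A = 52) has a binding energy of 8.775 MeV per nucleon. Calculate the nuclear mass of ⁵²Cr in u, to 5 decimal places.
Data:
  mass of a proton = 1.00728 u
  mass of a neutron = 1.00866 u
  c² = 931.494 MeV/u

51.92734 u

Total binding energy = 52 × 8.775 = 456.300 MeV
Mass defect = 456.300 MeV / (931.494 MeV/u) = 0.4898582 u
Constituent mass = 24(1.00728) + 28(1.00866) = 52.41720 u
Nuclear mass = 52.41720 − 0.4898582 = 51.9273418 u ≈ 51.92734 u (to 5 decimal places)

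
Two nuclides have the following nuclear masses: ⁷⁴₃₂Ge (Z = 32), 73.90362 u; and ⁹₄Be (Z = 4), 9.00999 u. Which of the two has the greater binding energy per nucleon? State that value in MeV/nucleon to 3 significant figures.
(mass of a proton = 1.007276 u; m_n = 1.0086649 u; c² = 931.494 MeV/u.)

⁷⁴₃₂Ge; 8.73 MeV/nucleon

⁷⁴₃₂Ge: Σm = 32(1.007276) + 42(1.0086649) = 74.5967578 u; Δm = 0.6931378 u; E_B = 645.65 MeV; E_B/A = 8.725 MeV
⁹₄Be: Σm = 4(1.007276) + 5(1.0086649) = 9.0724285 u; Δm = 0.0624385 u; E_B = 58.161 MeV; E_B/A = 6.462 MeV
⁷⁴₃₂Ge has the higher binding energy per nucleon, so it is the more tightly bound nucleus.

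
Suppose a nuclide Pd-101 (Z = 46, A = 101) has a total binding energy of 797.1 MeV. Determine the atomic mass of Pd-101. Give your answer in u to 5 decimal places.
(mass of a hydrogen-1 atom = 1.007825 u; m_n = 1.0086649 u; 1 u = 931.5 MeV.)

100.98080 u

Mass defect = 797.1 MeV / (931.5 MeV/u) = 0.8557166 u
Constituent mass = 46(1.007825) + 55(1.0086649) = 101.8365195 u
Atomic mass = 101.8365195 − 0.8557166 = 100.9808029 u ≈ 100.98080 u (to 5 decimal places)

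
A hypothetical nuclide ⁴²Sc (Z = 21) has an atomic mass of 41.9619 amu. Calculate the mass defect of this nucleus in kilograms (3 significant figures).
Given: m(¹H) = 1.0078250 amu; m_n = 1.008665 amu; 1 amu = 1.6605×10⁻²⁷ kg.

Z = 21, so N = A − Z = 42 − 21 = 21.
Total constituent mass: 21 × 1.0078250 + 21 × 1.008665 = 42.3462900 amu
Mass defect Δm = 42.3462900 − 41.9619 = 0.3843900 amu
In SI units: 0.3843900 amu × 1.6605×10⁻²⁷ kg/amu = 6.3828e-28 kg

6.38e-28 kg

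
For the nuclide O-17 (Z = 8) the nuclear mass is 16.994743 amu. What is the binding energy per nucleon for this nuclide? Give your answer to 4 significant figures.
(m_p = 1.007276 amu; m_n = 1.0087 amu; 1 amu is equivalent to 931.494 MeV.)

Z = 8, so N = A − Z = 17 − 8 = 9.
Mass of separated nucleons = 8(1.007276) + 9(1.0087) = 8.058208 + 9.0783 = 17.136508 amu
Δm = 17.136508 − 16.994743 = 0.141765 amu
Binding energy = Δm·c² = 0.141765 × 931.494 MeV/amu = 132.053 MeV
Dividing by A = 17 gives 7.768 MeV per nucleon.

7.768 MeV/nucleon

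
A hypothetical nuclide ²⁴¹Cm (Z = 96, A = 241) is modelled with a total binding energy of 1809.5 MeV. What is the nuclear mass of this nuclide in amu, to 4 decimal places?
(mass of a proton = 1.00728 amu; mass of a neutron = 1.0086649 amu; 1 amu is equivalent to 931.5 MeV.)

241.0127 amu

Mass defect = 1809.5 MeV / (931.5 MeV/amu) = 1.942566 amu
Constituent mass = 96(1.00728) + 145(1.0086649) = 242.9552905 amu
Nuclear mass = 242.9552905 − 1.942566 = 241.0127245 amu ≈ 241.0127 amu (to 4 decimal places)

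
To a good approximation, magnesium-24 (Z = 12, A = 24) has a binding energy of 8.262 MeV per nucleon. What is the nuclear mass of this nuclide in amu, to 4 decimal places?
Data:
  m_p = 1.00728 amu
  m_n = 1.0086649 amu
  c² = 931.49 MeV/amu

Total binding energy = 24 × 8.262 = 198.288 MeV
Mass defect = 198.288 MeV / (931.49 MeV/amu) = 0.212872 amu
Constituent mass = 12(1.00728) + 12(1.0086649) = 24.1913388 amu
Nuclear mass = 24.1913388 − 0.212872 = 23.9784668 amu ≈ 23.9785 amu (to 4 decimal places)

23.9785 amu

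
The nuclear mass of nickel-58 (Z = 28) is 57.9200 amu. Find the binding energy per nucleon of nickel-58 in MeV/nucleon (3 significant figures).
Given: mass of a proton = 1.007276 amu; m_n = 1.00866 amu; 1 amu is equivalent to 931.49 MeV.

Σm = 28·m_p + 30·m_n = 28.203728 + 30.25980 = 58.463528 amu
Δm = 58.463528 − 57.9200 = 0.543528 amu
E_B = 0.543528 × 931.49 = 506.291 MeV
Per nucleon: 506.291 / 58 = 8.729 MeV

8.73 MeV/nucleon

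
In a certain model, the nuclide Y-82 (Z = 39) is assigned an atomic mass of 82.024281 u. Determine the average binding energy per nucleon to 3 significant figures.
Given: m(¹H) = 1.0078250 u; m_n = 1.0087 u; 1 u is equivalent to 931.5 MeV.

7.44 MeV/nucleon

Σm = 39·m(¹H) + 43·m_n = 39.3051750 + 43.3741 = 82.6792750 u
The mass defect is 82.6792750 − 82.024281 = 0.6549940 u.
E_B = 0.6549940 × 931.5 = 610.127 MeV
Per nucleon: 610.127 / 82 = 7.441 MeV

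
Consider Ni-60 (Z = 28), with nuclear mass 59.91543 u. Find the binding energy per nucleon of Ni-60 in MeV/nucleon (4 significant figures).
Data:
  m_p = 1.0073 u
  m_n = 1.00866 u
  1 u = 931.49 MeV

8.788 MeV/nucleon

Z = 28, so N = A − Z = 60 − 28 = 32.
Mass of separated nucleons = 28(1.0073) + 32(1.00866) = 28.2044 + 32.27712 = 60.48152 u
Δm = 60.48152 − 59.91543 = 0.56609 u
E_B = 0.56609 × 931.49 = 527.307 MeV
Per nucleon: 527.307 / 60 = 8.788 MeV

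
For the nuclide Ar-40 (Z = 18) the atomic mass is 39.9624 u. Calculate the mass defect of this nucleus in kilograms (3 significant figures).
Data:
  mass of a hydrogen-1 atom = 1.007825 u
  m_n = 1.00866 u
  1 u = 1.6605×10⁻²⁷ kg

With 18 protons and 22 neutrons (A = 40):
Total constituent mass: 18 × 1.007825 + 22 × 1.00866 = 40.331370 u
Mass defect Δm = 40.331370 − 39.9624 = 0.368970 u
In SI units: 0.368970 u × 1.6605×10⁻²⁷ kg/u = 6.1267e-28 kg

6.13e-28 kg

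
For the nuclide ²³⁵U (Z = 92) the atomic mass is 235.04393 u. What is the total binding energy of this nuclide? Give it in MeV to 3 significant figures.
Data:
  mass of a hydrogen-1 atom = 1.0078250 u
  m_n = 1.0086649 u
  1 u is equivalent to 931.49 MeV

Σm = 92·m(¹H) + 143·m_n = 92.7199000 + 144.2390807 = 236.9589807 u
Δm = 236.9589807 − 235.04393 = 1.9150507 u
E_B = 1.9150507 × 931.49 = 1783.85 MeV

1780 MeV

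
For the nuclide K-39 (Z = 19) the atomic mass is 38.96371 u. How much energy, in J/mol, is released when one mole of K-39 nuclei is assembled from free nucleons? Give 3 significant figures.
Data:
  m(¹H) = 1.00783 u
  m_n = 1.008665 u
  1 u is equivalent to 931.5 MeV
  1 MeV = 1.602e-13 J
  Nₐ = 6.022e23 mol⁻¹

3.22e+13 J/mol

With 19 protons and 20 neutrons (A = 39):
Σm = 19·m(¹H) + 20·m_n = 19.14877 + 20.173300 = 39.322070 u
Δm = 39.322070 − 38.96371 = 0.358360 u
Binding energy = Δm·c² = 0.358360 × 931.5 MeV/u = 333.812 MeV
Per nucleus in joules: 333.812 MeV × 1.602e-13 J/MeV = 5.3477e-11 J
Per mole: 5.3477e-11 J × 6.022e23 mol⁻¹ = 3.2204e+13 J/mol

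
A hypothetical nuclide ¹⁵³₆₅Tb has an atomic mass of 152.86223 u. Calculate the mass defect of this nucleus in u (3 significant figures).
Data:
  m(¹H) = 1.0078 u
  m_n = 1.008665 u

With 65 protons and 88 neutrons (A = 153):
Σm = 65·m(¹H) + 88·m_n = 65.5070 + 88.762520 = 154.269520 u
The mass defect is 154.269520 − 152.86223 = 1.407290 u.

1.41 u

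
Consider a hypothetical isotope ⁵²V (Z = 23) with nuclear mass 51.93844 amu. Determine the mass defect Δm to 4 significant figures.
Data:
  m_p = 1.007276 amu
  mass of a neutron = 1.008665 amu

With 23 protons and 29 neutrons (A = 52):
Σm = 23·m_p + 29·m_n = 23.167348 + 29.251285 = 52.418633 amu
Δm = 52.418633 − 51.93844 = 0.480193 amu

0.4802 amu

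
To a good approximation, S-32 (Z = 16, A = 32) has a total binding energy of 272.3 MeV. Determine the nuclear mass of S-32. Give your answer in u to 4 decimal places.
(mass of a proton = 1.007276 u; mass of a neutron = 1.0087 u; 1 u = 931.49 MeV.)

Mass defect = 272.3 MeV / (931.49 MeV/u) = 0.292327 u
Constituent mass = 16(1.007276) + 16(1.0087) = 32.255616 u
Nuclear mass = 32.255616 − 0.292327 = 31.963289 u ≈ 31.9633 u (to 4 decimal places)

31.9633 u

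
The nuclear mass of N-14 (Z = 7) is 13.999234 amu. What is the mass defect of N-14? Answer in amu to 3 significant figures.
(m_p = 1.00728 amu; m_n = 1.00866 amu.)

0.112 amu

Σm = 7·m_p + 7·m_n = 7.05096 + 7.06062 = 14.11158 amu
Δm = 14.11158 − 13.999234 = 0.112346 amu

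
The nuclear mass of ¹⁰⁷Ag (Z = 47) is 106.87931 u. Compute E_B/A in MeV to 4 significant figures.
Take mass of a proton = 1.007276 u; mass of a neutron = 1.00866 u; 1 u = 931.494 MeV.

Σm = 47·m_p + 60·m_n = 47.341972 + 60.51960 = 107.861572 u
The mass defect is 107.861572 − 106.87931 = 0.982262 u.
E_B = 0.982262 × 931.494 = 914.971 MeV
Per nucleon: 914.971 / 107 = 8.551 MeV

8.551 MeV/nucleon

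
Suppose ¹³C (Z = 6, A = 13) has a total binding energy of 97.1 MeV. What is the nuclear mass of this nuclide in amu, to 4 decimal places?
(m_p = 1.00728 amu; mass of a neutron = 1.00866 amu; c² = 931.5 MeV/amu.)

13.0001 amu

Mass defect = 97.1 MeV / (931.5 MeV/amu) = 0.104240 amu
Constituent mass = 6(1.00728) + 7(1.00866) = 13.10430 amu
Nuclear mass = 13.10430 − 0.104240 = 13.000060 amu ≈ 13.0001 amu (to 4 decimal places)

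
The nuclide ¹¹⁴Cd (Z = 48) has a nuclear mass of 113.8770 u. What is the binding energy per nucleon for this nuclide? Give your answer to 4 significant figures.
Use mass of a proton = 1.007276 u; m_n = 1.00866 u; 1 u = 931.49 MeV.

With 48 protons and 66 neutrons (A = 114):
Σm = 48·m_p + 66·m_n = 48.349248 + 66.57156 = 114.920808 u
Mass defect Δm = 114.920808 − 113.8770 = 1.043808 u
E_B = 1.043808 × 931.49 = 972.297 MeV
BE/A = 972.297 MeV / 114 = 8.529 MeV/nucleon

8.529 MeV/nucleon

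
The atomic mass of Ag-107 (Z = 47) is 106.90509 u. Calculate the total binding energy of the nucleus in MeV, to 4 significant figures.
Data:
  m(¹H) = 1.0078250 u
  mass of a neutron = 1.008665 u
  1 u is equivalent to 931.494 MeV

Σm = 47·m(¹H) + 60·m_n = 47.3677750 + 60.519900 = 107.8876750 u
Δm = 107.8876750 − 106.90509 = 0.9825850 u
E_B = 0.9825850 × 931.494 = 915.272 MeV

915.3 MeV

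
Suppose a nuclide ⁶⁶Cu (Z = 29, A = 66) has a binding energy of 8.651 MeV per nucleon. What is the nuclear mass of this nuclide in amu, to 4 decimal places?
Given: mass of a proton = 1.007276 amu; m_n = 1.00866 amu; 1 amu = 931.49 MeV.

Total binding energy = 66 × 8.651 = 570.966 MeV
Mass defect = 570.966 MeV / (931.49 MeV/amu) = 0.612960 amu
Constituent mass = 29(1.007276) + 37(1.00866) = 66.531424 amu
Nuclear mass = 66.531424 − 0.612960 = 65.918464 amu ≈ 65.9185 amu (to 4 decimal places)

65.9185 amu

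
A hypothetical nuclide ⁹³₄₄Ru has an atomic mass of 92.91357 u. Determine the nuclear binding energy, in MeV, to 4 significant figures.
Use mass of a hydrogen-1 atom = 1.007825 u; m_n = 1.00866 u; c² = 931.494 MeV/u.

Σm = 44·m(¹H) + 49·m_n = 44.344300 + 49.42434 = 93.768640 u
The mass defect is 93.768640 − 92.91357 = 0.855070 u.
Binding energy = Δm·c² = 0.855070 × 931.494 MeV/u = 796.493 MeV

796.5 MeV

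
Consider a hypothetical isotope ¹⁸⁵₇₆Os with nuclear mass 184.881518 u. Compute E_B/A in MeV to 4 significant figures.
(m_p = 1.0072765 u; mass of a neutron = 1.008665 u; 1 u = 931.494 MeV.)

8.137 MeV/nucleon

Z = 76, so N = A − Z = 185 − 76 = 109.
Mass of separated nucleons = 76(1.0072765) + 109(1.008665) = 76.5530140 + 109.944485 = 186.4974990 u
Δm = 186.4974990 − 184.881518 = 1.6159810 u
Binding energy = Δm·c² = 1.6159810 × 931.494 MeV/u = 1505.28 MeV
BE/A = 1505.28 MeV / 185 = 8.137 MeV/nucleon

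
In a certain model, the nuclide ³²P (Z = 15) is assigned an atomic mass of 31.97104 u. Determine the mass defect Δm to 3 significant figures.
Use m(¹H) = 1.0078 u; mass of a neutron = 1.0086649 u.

Z = 15, so N = A − Z = 32 − 15 = 17.
Total constituent mass: 15 × 1.0078 + 17 × 1.0086649 = 32.2643033 u
Δm = 32.2643033 − 31.97104 = 0.2932633 u

0.293 u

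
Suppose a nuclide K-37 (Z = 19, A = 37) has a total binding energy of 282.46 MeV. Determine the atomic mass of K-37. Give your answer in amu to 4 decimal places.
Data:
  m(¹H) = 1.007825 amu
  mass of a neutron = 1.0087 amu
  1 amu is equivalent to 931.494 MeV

37.0020 amu

Mass defect = 282.46 MeV / (931.494 MeV/amu) = 0.303233 amu
Constituent mass = 19(1.007825) + 18(1.0087) = 37.305275 amu
Atomic mass = 37.305275 − 0.303233 = 37.002042 amu ≈ 37.0020 amu (to 4 decimal places)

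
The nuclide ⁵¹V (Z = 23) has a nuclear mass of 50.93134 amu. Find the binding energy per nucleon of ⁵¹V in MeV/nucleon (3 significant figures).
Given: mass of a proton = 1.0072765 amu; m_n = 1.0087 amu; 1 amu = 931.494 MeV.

8.76 MeV/nucleon

The nucleus contains 23 protons and 51 − 23 = 28 neutrons.
Mass of separated nucleons = 23(1.0072765) + 28(1.0087) = 23.1673595 + 28.2436 = 51.4109595 amu
Δm = 51.4109595 − 50.93134 = 0.4796195 amu
Binding energy = Δm·c² = 0.4796195 × 931.494 MeV/amu = 446.763 MeV
Per nucleon: 446.763 / 51 = 8.760 MeV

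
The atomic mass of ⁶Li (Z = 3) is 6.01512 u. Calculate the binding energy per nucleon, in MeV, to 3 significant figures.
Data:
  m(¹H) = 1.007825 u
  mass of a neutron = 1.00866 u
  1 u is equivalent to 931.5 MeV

5.33 MeV/nucleon

Total constituent mass: 3 × 1.007825 + 3 × 1.00866 = 6.049455 u
The mass defect is 6.049455 − 6.01512 = 0.034335 u.
Binding energy = Δm·c² = 0.034335 × 931.5 MeV/u = 31.9831 MeV
Dividing by A = 6 gives 5.331 MeV per nucleon.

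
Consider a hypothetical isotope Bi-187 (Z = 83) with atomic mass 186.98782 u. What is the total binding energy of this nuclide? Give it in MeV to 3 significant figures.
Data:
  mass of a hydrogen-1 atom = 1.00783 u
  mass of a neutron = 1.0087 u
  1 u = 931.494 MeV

Σm = 83·m(¹H) + 104·m_n = 83.64989 + 104.9048 = 188.55469 u
The mass defect is 188.55469 − 186.98782 = 1.56687 u.
Converting to energy: 1.56687 u × 931.494 MeV/u = 1459.53 MeV

1460 MeV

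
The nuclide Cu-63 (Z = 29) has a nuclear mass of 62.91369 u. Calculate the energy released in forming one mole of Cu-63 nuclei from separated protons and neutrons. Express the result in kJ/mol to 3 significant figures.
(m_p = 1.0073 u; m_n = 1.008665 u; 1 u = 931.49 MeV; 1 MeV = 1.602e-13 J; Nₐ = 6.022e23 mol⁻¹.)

5.33e+10 kJ/mol

Σm = 29·m_p + 34·m_n = 29.2117 + 34.294610 = 63.506310 u
Δm = 63.506310 − 62.91369 = 0.592620 u
Converting to energy: 0.592620 u × 931.49 MeV/u = 552.020 MeV
Per nucleus in joules: 552.020 MeV × 1.602e-13 J/MeV = 8.8434e-11 J
Per mole: 8.8434e-11 J × 6.022e23 mol⁻¹ = 5.3255e+13 J/mol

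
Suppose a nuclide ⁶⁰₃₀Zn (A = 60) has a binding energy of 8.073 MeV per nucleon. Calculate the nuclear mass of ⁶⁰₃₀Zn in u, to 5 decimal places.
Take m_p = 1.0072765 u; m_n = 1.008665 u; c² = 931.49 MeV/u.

59.95824 u

Total binding energy = 60 × 8.073 = 484.380 MeV
Mass defect = 484.380 MeV / (931.49 MeV/u) = 0.5200056 u
Constituent mass = 30(1.0072765) + 30(1.008665) = 60.4782450 u
Nuclear mass = 60.4782450 − 0.5200056 = 59.9582394 u ≈ 59.95824 u (to 5 decimal places)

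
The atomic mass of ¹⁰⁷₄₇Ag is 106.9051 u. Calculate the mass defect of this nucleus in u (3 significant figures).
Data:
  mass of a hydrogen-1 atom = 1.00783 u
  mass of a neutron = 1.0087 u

Mass of separated nucleons = 47(1.00783) + 60(1.0087) = 47.36801 + 60.5220 = 107.89001 u
Δm = 107.89001 − 106.9051 = 0.98491 u

0.985 u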